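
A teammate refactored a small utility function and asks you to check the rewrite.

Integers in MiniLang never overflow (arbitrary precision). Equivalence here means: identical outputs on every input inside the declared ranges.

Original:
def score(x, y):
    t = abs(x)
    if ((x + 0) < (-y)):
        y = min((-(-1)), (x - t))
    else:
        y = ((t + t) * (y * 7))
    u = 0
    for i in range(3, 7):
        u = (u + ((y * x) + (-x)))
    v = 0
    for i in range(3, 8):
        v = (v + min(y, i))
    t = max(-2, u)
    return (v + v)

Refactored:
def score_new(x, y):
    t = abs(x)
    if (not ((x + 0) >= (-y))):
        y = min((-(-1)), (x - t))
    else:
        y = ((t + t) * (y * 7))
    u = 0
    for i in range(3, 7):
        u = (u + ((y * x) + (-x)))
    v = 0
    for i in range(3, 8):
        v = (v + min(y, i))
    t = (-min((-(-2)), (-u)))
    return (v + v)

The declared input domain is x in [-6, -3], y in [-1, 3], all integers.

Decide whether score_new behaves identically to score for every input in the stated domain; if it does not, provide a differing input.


Equivalent — the differences include boolean connective usage differs, comparison usage differs, min/max/abs usage differs, yet no declared input distinguishes the two.
As a probe, take x=-3, y=0: score runs t becomes 3; next ((x + 0) < (-y)) evaluates to true; next y becomes -6; next u becomes 0; next at i=3:; next u becomes 21; next at i=4:; next u becomes 42; next at i=5:; next u becomes 63; next at i=6:; next u becomes 84; next v becomes 0; next at i=3:; next v becomes -6; next at i=4:; next v becomes -12; next at i=5:; next v becomes -18; next at i=6:; next v becomes -24; next at i=7:; next v becomes -30; next t becomes 84; next final value -60; score_new runs t becomes 3; next (not ((x + 0) >= (-y))) evaluates to true; next y becomes -6; next u becomes 0; next at i=3:; next u becomes 21; next at i=4:; next u becomes 42; next at i=5:; next u becomes 63; next at i=6:; next u becomes 84; next v becomes 0; next at i=3:; next v becomes -6; next at i=4:; next v becomes -12; next at i=5:; next v becomes -18; next at i=6:; next v becomes -24; next at i=7:; next v becomes -30; next t becomes 84; next final value -60; both end at -60.
Every one of the 20 inputs gives matching results.
verdict: equivalent


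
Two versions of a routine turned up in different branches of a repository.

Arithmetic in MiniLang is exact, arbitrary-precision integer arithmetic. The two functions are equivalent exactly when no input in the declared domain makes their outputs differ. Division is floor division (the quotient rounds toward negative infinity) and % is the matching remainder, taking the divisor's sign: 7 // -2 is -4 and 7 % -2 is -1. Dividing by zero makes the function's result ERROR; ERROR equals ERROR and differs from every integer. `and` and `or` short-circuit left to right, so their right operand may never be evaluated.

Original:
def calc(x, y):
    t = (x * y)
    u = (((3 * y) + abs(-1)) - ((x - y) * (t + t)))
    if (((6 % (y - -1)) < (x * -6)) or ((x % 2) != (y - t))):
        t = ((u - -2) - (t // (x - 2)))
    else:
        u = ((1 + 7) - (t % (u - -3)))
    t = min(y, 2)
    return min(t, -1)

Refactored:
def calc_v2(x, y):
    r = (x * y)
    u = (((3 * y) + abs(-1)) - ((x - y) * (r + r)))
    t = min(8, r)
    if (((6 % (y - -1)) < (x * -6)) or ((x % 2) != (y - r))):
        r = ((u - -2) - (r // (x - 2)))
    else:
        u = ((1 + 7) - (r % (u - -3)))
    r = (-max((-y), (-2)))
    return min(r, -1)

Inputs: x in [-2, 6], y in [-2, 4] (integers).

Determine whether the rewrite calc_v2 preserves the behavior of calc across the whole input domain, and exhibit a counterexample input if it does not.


Side by side, the visible changes include: statement counts differ; also min/max/abs usage differs; also constant usage differs; also local variable names differ.
Tracing x=-2, y=4: calc: t becomes -8; next u becomes -83; next (((6 % (y - -1)) < (x * -6)) or ((x % 2) != (y - t))) evaluates to true; next t becomes -83; next t becomes 2; next final value -1 | calc_v2: r becomes -8; next u becomes -83; next t becomes -8; next (((6 % (y - -1)) < (x * -6)) or ((x % 2) != (y - r))) evaluates to true; next r becomes -83; next r becomes 2; next final value -1 — matching result -1.
Checked all 63 inputs in the declared domain: the outputs agree on every one.
verdict: equivalent


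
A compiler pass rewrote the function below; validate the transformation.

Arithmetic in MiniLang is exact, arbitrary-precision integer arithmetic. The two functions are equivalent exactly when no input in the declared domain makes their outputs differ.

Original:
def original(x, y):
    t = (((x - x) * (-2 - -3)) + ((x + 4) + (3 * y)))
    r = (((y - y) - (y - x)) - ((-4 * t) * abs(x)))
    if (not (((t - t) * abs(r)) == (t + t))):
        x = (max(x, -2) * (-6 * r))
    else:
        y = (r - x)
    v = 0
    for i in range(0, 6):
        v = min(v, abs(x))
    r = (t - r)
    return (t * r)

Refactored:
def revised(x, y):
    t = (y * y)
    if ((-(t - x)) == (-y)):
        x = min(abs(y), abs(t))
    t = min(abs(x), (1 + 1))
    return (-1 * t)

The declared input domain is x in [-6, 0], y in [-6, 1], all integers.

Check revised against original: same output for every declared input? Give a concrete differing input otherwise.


The rewrite breaks on x=-6, y=-6, where the results are -9200 and -2.
original: t := -20 | r := -480 | (not (((t - t) * abs(r)) == (t + t))): true | x := -5760 | v := 0 | iter i=0: | v := 0 | iter i=1: | v := 0 | iter i=2: | v := 0 | iter i=3: | v := 0 | iter i=4: | v := 0 | iter i=5: | v := 0 | r := 460 | result -9200
revised: t := 36 | ((-(t - x)) == (-y)): false | t := 2 | result -2
verdict: not equivalent; witness: x=-6, y=-6


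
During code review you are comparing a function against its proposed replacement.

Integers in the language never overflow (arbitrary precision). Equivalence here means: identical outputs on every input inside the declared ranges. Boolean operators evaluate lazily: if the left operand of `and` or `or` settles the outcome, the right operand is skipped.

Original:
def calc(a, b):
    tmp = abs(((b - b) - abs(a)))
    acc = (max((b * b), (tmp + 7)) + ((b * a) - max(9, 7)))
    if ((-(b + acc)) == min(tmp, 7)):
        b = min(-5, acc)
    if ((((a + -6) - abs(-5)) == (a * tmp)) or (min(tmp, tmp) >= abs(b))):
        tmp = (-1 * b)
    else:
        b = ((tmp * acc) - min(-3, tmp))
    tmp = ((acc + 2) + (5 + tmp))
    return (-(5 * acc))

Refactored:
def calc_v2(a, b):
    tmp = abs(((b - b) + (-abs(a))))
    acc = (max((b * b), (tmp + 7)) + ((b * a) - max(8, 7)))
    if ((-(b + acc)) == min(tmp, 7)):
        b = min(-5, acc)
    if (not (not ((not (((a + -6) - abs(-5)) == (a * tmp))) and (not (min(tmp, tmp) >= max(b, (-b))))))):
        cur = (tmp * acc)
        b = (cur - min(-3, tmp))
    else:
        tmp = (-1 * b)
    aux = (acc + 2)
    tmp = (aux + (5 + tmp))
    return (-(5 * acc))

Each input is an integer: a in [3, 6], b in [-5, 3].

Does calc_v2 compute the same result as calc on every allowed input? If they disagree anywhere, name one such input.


There is a counterexample at a=3, b=-5: -5 on one side, -10 on the other.
calc: tmp becomes 3; next acc becomes 1; next ((-(b + acc)) == min(tmp, 7)) evaluates to false; next ((((a + -6) - abs(-5)) == (a * tmp)) or (min(tmp, tmp) >= abs(b))) evaluates to false; next b becomes 6; next tmp becomes 11; next final value -5
calc_v2: tmp becomes 3; next acc becomes 2; next ((-(b + acc)) == min(tmp, 7)) evaluates to true; next b becomes -5; next (not (not ((not (((a + -6) - abs(-5)) == (a * tmp))) and (not (min(tmp, tmp) >= max(b, (-b))))))) evaluates to true; next cur becomes 6; next b becomes 9; next aux becomes 4; next tmp becomes 12; next final value -10
verdict: not equivalent; witness: a=3, b=-5


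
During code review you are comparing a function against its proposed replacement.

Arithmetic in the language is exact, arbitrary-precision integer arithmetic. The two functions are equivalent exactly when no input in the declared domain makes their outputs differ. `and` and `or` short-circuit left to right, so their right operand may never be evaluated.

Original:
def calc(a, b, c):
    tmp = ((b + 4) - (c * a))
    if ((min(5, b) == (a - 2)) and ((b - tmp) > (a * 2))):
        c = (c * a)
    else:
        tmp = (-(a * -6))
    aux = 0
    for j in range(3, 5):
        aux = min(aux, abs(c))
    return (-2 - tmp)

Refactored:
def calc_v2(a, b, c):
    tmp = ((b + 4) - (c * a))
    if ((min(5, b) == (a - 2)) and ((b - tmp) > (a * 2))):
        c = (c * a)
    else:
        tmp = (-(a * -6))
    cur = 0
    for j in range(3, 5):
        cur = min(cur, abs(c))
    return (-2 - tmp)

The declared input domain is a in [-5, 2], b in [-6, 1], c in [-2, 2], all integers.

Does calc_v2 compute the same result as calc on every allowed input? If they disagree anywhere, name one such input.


Equivalent — the differences include local variable names differ, yet no declared input distinguishes the two.
Tracing a=-2, b=-3, c=0: calc: tmp=1, then ((min(5, b) == (a - 2)) and ((b - tmp) > (a * 2))) is false, then tmp=-12, then aux=0, then (j=3), then aux=0, then (j=4), then aux=0, then returns 10 | calc_v2: tmp=1, then ((min(5, b) == (a - 2)) and ((b - tmp) > (a * 2))) is false, then tmp=-12, then cur=0, then (j=3), then cur=0, then (j=4), then cur=0, then returns 10 — matching result 10.
Sweeping the whole domain (320 inputs) finds no disagreement.
verdict: equivalent


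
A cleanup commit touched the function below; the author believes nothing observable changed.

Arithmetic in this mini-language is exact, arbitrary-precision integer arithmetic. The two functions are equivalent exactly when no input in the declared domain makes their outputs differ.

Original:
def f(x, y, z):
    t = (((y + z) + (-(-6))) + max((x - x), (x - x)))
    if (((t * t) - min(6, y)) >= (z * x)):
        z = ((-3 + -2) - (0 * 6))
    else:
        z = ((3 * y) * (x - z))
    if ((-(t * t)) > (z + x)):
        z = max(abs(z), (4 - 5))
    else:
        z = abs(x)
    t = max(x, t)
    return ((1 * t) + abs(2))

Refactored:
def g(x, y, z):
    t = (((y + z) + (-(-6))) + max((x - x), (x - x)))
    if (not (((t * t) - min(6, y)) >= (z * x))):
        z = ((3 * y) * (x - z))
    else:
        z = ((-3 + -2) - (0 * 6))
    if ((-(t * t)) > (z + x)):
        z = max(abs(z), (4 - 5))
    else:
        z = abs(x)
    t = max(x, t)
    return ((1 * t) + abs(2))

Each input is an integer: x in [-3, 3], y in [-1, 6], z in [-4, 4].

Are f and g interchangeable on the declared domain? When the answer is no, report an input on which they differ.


Differences: boolean connective usage differs — yet all 504 inputs agree.
verdict: equivalent


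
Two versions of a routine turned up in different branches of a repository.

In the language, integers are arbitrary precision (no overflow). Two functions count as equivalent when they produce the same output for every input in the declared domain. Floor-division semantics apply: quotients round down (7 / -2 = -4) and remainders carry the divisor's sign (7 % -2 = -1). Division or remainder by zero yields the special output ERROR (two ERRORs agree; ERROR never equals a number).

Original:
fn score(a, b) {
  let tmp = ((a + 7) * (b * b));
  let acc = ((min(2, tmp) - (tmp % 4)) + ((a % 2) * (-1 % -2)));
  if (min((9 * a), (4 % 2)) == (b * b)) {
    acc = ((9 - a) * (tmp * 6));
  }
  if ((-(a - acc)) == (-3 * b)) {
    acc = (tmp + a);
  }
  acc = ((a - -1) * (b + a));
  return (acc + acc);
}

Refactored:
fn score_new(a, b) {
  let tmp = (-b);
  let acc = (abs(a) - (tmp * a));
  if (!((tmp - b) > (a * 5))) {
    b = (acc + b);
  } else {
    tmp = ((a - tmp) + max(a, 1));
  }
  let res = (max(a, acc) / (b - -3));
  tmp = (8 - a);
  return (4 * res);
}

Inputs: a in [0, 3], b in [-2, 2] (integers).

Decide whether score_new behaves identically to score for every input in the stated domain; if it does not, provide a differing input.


Take a=0, b=-2.
score: tmp := 28 | acc := 2 | (min((9 * a), (4 % 2)) == (b * b)): false | ((-(a - acc)) == (-3 * b)): false | acc := -2 | result -4
score_new: tmp := 2 | acc := 0 | (!((tmp - b) > (a * 5))): false | tmp := -1 | res := 0 | tmp := 8 | result 0
-4 against 0: the behavior changed.
verdict: not equivalent; witness: a=0, b=-2


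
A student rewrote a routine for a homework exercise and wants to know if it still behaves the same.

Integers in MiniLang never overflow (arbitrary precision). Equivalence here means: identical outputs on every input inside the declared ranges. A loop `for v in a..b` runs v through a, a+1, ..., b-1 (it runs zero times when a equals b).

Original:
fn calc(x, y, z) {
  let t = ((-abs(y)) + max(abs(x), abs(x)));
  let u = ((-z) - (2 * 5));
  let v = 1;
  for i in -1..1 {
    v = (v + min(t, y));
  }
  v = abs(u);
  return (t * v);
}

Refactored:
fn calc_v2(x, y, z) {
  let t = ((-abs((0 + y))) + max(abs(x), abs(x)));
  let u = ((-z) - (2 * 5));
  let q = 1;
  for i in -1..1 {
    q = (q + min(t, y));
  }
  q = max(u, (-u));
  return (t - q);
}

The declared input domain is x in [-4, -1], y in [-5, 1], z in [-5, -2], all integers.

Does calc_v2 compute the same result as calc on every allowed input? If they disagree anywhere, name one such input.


The rewrite breaks on x=-4, y=-5, z=-5, where the results are -5 and -6.
calc: t=-1, then u=-5, then v=1, then (i=-1), then v=-4, then (i=0), then v=-9, then v=5, then returns -5
calc_v2: t=-1, then u=-5, then q=1, then (i=-1), then q=-4, then (i=0), then q=-9, then q=5, then returns -6
verdict: not equivalent; witness: x=-4, y=-5, z=-5


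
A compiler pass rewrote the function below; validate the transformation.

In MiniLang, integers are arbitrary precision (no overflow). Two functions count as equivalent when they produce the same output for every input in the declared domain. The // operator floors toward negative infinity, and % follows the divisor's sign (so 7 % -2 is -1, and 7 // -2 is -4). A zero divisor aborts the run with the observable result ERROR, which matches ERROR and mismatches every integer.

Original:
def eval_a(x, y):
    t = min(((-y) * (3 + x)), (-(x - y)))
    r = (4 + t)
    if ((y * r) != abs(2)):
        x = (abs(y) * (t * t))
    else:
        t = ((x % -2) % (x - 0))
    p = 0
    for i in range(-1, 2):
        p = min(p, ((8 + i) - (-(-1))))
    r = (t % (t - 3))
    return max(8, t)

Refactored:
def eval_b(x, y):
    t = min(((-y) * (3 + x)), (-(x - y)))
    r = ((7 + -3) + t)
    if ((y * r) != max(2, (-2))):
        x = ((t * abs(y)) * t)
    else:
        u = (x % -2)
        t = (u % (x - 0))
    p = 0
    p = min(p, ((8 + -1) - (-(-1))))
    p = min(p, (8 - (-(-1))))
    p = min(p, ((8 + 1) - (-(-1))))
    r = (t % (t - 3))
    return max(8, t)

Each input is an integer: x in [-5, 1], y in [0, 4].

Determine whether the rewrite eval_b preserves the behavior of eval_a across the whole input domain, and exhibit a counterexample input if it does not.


This is a faithful refactor — statement counts differ; and arithmetic usage differs; and constant usage differs; and min/max/abs usage differs; and local variable names differ; and loop structure differs, but the computed results match everywhere.
As a probe, take x=1, y=3: eval_a runs t becomes -12; next r becomes -8; next ((y * r) != abs(2)) evaluates to true; next x becomes 432; next p becomes 0; next at i=-1:; next p becomes 0; next at i=0:; next p becomes 0; next at i=1:; next p becomes 0; next r becomes -12; next final value 8; eval_b runs t becomes -12; next r becomes -8; next ((y * r) != max(2, (-2))) evaluates to true; next x becomes 432; next p becomes 0; next p becomes 0; next p becomes 0; next p becomes 0; next r becomes -12; next final value 8; both end at 8.
Checked all 35 inputs in the declared domain: the outputs agree on every one.
verdict: equivalent


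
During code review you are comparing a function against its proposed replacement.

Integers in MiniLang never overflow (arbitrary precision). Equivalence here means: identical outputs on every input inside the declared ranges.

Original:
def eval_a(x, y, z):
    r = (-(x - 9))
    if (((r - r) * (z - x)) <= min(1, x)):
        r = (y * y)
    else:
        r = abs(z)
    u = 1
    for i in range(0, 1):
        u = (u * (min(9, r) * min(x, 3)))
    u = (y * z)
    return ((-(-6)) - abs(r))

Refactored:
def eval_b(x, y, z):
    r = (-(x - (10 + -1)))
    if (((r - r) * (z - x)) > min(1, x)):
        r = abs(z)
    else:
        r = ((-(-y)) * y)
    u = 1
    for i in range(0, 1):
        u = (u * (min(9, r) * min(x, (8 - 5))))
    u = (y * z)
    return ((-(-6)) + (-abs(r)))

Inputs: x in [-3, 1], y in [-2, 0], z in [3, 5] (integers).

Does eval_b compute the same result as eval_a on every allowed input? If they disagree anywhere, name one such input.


Behavior is preserved: although comparison usage differs, and constant usage differs, and arithmetic usage differs, the outputs never diverge.
As a probe, take x=0, y=0, z=3: eval_a runs r := 9 | (((r - r) * (z - x)) <= min(1, x)): true | r := 0 | u := 1 | iter i=0: | u := 0 | u := 0 | result 6; eval_b runs r := 9 | (((r - r) * (z - x)) > min(1, x)): false | r := 0 | u := 1 | iter i=0: | u := 0 | u := 0 | result 6; both end at 6.
Across all 45 domain points the two functions coincide.
verdict: equivalent


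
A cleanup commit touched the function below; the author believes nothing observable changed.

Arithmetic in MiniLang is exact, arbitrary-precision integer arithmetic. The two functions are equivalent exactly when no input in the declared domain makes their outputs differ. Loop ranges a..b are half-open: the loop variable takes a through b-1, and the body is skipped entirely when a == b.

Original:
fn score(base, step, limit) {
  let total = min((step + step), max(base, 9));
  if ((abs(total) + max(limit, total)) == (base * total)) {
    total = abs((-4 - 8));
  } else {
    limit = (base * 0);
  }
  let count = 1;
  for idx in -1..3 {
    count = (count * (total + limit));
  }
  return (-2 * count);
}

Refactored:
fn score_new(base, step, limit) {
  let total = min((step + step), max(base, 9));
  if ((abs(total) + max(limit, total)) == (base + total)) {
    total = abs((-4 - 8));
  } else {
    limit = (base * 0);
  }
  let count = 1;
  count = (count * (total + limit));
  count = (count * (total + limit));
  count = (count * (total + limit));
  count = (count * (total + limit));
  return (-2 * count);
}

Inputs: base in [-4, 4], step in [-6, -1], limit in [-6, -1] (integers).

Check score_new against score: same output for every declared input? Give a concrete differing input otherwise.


The rewrite breaks on base=0, step=-2, limit=-6, where the results are -2592 and -512.
score: total = -4; ((abs(total) + max(limit, total)) == (base * total)) -> true; total = 12; count = 1; [idx=-1]; count = 6; [idx=0]; count = 36; [idx=1]; count = 216; [idx=2]; count = 1296; return -2592
score_new: total = -4; ((abs(total) + max(limit, total)) == (base + total)) -> false; limit = 0; count = 1; count = -4; count = 16; count = -64; count = 256; return -512
verdict: not equivalent; witness: base=0, step=-2, limit=-6


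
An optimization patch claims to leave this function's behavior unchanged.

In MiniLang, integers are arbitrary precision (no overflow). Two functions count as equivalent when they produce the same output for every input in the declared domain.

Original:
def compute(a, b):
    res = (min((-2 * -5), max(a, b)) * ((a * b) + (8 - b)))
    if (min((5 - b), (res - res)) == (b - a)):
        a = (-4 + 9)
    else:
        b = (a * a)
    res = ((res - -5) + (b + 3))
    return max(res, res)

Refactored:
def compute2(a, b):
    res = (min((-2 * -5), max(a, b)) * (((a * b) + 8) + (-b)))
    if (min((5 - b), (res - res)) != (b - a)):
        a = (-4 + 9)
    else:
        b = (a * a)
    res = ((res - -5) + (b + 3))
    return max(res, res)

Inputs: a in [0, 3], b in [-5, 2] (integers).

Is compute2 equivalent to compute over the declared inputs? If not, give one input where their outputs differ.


The rewrite breaks on a=0, b=-5, where the results are 8 and 3.
compute: res := 0 | (min((5 - b), (res - res)) == (b - a)): false | b := 0 | res := 8 | result 8
compute2: res := 0 | (min((5 - b), (res - res)) != (b - a)): true | a := 5 | res := 3 | result 3
verdict: not equivalent; witness: a=0, b=-5


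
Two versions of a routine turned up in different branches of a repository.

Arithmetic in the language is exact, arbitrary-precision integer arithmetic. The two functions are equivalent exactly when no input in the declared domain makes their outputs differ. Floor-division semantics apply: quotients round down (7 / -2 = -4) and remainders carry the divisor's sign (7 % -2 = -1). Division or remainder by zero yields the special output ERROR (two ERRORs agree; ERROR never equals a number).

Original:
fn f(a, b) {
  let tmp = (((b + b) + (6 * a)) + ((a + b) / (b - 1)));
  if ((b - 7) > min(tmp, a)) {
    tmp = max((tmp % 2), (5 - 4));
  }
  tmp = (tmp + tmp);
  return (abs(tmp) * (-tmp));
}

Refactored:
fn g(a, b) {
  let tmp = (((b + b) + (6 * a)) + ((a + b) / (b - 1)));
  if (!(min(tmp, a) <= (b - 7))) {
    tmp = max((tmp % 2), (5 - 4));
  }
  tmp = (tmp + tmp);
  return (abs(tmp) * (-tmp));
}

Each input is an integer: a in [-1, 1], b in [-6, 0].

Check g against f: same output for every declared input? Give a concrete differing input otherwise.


Try a=-1, b=-6.
f: tmp becomes -17; next ((b - 7) > min(tmp, a)) evaluates to true; next tmp becomes 1; next tmp becomes 2; next final value -4
g: tmp becomes -17; next (!(min(tmp, a) <= (b - 7))) evaluates to false; next tmp becomes -34; next final value 1156
-4 vs 1156 — the two versions disagree here.
verdict: not equivalent; witness: a=-1, b=-6


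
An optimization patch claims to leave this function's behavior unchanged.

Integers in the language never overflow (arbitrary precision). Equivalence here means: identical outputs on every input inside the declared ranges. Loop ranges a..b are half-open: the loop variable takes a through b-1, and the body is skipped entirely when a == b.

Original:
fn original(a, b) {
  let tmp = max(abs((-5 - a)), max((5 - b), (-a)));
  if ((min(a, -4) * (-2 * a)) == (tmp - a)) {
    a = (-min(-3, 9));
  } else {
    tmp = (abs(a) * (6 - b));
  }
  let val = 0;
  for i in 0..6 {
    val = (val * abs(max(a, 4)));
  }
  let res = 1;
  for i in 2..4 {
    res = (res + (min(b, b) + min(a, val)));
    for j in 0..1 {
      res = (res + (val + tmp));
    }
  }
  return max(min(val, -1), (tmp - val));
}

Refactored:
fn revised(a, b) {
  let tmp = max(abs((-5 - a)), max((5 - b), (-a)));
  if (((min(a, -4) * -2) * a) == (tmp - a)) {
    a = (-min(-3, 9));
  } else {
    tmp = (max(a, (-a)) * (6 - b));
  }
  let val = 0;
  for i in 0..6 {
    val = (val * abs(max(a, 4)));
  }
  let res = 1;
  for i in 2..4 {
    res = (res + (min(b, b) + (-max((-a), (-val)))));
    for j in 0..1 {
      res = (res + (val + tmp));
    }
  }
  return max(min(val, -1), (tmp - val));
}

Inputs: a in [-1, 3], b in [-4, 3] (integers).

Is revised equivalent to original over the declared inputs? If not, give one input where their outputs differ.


Comparing the listings, the differences include: min/max/abs usage differs.
One worked example (a=-1, b=-2) — original: tmp becomes 7; next ((min(a, -4) * (-2 * a)) == (tmp - a)) evaluates to false; next tmp becomes 8; next val becomes 0; next at i=0:; next val becomes 0; next at i=1:; next val becomes 0; next at i=2:; next val becomes 0; next at i=3:; next val becomes 0; next at i=4:; next val becomes 0; next at i=5:; next val becomes 0; next res becomes 1; next at i=2:; next res becomes -2; next at j=0:; next res becomes 6; next at i=3:; next res becomes 3; next at j=0:; next res becomes 11; next final value 8; revised: tmp becomes 7; next (((min(a, -4) * -2) * a) == (tmp - a)) evaluates to false; next tmp becomes 8; next val becomes 0; next at i=0:; next val becomes 0; next at i=1:; next val becomes 0; next at i=2:; next val becomes 0; next at i=3:; next val becomes 0; next at i=4:; next val becomes 0; next at i=5:; next val becomes 0; next res becomes 1; next at i=2:; next res becomes -2; next at j=0:; next res becomes 6; next at i=3:; next res becomes 3; next at j=0:; next res becomes 11; next final value 8; agreement on 8.
Checked all 40 inputs in the declared domain: the outputs agree on every one.
verdict: equivalent


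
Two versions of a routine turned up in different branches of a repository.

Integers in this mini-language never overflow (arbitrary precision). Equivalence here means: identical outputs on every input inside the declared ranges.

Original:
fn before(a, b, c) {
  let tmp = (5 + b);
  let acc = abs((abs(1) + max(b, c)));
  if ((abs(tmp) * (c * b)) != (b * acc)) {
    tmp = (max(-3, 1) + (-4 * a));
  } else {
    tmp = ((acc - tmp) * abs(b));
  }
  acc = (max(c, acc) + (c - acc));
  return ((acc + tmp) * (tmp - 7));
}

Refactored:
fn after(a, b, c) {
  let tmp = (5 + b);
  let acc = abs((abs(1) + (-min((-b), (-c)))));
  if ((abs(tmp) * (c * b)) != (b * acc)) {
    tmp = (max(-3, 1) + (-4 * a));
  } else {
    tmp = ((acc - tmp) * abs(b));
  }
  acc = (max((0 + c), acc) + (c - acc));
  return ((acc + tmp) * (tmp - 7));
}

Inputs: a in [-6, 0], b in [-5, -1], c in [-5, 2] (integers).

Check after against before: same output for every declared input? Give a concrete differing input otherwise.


Reading the diff, among the changes: arithmetic usage differs, and min/max/abs usage differs, and constant usage differs.
One worked example (a=0, b=-1, c=2) — before: tmp=4, then acc=3, then ((abs(tmp) * (c * b)) != (b * acc)) is true, then tmp=1, then acc=2, then returns -18; after: tmp=4, then acc=3, then ((abs(tmp) * (c * b)) != (b * acc)) is true, then tmp=1, then acc=2, then returns -18; agreement on -18.
Sweeping the whole domain (280 inputs) finds no disagreement.
verdict: equivalent


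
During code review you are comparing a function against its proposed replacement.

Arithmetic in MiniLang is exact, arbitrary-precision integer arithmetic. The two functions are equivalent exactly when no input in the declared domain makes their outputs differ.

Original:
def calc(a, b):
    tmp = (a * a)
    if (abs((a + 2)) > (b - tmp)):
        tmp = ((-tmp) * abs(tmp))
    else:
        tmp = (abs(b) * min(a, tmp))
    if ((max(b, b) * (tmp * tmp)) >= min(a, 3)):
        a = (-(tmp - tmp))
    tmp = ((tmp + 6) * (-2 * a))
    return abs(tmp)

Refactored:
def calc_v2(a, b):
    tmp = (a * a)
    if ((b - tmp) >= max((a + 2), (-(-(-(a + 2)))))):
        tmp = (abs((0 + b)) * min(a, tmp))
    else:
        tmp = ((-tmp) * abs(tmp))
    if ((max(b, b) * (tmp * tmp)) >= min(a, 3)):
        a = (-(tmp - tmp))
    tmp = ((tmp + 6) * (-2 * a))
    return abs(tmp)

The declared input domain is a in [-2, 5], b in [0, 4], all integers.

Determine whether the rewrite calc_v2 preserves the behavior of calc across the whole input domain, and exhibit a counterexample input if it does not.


The two versions differ — the changes include arithmetic usage differs, plus min/max/abs usage differs, plus constant usage differs, plus comparison usage differs.
One worked example (a=0, b=0) — calc: tmp := 0 | (abs((a + 2)) > (b - tmp)): true | tmp := 0 | ((max(b, b) * (tmp * tmp)) >= min(a, 3)): true | a := 0 | tmp := 0 | result 0; calc_v2: tmp := 0 | ((b - tmp) >= max((a + 2), (-(-(-(a + 2)))))): false | tmp := 0 | ((max(b, b) * (tmp * tmp)) >= min(a, 3)): true | a := 0 | tmp := 0 | result 0; agreement on 0.
Sweeping the whole domain (40 inputs) finds no disagreement.
verdict: equivalent


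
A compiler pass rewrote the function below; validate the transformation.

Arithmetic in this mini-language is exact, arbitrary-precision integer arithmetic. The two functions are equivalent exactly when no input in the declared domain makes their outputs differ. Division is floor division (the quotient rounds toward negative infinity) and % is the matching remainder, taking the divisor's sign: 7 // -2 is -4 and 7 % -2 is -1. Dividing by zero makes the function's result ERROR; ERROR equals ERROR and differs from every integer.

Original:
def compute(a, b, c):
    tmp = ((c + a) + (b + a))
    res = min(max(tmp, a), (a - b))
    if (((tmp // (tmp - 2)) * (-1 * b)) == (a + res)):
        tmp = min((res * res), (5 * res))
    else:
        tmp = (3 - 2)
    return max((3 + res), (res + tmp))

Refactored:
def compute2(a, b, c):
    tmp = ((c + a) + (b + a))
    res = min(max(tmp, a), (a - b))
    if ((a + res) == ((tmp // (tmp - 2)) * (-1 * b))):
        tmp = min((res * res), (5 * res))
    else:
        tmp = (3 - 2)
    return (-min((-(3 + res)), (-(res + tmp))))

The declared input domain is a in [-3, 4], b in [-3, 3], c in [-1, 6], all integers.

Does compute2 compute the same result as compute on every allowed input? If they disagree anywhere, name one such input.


Differences: min/max/abs usage differs — yet all 448 inputs agree.
verdict: equivalent


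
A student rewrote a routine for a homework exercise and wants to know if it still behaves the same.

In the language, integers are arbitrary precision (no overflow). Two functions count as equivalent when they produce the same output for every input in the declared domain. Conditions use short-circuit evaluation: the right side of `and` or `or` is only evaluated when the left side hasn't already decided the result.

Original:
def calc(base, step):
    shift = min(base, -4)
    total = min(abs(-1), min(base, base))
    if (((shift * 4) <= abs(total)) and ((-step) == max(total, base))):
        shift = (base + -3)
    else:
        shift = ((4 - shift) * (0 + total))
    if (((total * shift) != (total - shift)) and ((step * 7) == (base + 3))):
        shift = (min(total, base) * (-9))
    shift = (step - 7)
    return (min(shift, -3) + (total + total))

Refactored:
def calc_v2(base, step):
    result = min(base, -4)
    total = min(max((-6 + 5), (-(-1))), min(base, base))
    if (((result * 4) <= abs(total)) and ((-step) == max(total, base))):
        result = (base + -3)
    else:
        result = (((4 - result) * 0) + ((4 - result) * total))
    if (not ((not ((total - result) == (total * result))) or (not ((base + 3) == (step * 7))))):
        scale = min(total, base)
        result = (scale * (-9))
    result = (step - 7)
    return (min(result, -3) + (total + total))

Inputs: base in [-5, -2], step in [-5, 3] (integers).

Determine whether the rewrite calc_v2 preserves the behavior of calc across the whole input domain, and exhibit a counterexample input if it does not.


Equivalent. Whatever the rewrite altered, no input in the stated domain can expose a difference.
An exhaustive pass over the 36 declared inputs shows identical outputs.
One worked example (base=-2, step=-4) — calc: shift = -4; total = -2; (((shift * 4) <= abs(total)) and ((-step) == max(total, base))) -> false; shift = -16; (((total * shift) != (total - shift)) and ((step * 7) == (base + 3))) -> false; shift = -11; return -15; calc_v2: result = -4; total = -2; (((result * 4) <= abs(total)) and ((-step) == max(total, base))) -> false; result = -16; (not ((not ((total - result) == (total * result))) or (not ((base + 3) == (step * 7))))) -> false; result = -11; return -15; agreement on -15.
verdict: equivalent


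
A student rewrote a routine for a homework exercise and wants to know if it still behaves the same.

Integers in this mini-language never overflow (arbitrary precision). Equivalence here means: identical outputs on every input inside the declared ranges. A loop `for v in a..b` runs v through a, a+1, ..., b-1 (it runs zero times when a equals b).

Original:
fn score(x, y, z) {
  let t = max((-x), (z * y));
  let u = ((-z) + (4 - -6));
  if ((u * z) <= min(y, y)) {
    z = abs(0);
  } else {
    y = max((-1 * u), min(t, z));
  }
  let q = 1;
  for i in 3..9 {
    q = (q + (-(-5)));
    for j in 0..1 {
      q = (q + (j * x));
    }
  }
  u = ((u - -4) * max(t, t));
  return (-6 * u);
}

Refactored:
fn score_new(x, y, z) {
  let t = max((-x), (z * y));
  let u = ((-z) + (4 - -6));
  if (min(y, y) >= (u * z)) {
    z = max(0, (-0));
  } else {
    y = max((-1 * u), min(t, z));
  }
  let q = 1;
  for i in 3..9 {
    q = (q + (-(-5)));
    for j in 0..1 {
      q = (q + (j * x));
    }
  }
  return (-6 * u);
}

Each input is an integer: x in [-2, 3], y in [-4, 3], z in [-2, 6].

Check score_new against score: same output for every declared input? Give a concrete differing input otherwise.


These are not equivalent — on x=-2, y=-4, z=-2 the outputs split (-768 vs -72).
score: t=8, then u=12, then ((u * z) <= min(y, y)) is true, then z=0, then q=1, then (i=3), then q=6, then (j=0), then q=6, then (i=4), then q=11, then (j=0), then q=11, then (i=5), then q=16, then (j=0), then q=16, then (i=6), then q=21, then (j=0), then q=21, then (i=7), then q=26, then (j=0), then q=26, then (i=8), then q=31, then (j=0), then q=31, then u=128, then returns -768
score_new: t=8, then u=12, then (min(y, y) >= (u * z)) is true, then z=0, then q=1, then (i=3), then q=6, then (j=0), then q=6, then (i=4), then q=11, then (j=0), then q=11, then (i=5), then q=16, then (j=0), then q=16, then (i=6), then q=21, then (j=0), then q=21, then (i=7), then q=26, then (j=0), then q=26, then (i=8), then q=31, then (j=0), then q=31, then returns -72
verdict: not equivalent; witness: x=-2, y=-4, z=-2


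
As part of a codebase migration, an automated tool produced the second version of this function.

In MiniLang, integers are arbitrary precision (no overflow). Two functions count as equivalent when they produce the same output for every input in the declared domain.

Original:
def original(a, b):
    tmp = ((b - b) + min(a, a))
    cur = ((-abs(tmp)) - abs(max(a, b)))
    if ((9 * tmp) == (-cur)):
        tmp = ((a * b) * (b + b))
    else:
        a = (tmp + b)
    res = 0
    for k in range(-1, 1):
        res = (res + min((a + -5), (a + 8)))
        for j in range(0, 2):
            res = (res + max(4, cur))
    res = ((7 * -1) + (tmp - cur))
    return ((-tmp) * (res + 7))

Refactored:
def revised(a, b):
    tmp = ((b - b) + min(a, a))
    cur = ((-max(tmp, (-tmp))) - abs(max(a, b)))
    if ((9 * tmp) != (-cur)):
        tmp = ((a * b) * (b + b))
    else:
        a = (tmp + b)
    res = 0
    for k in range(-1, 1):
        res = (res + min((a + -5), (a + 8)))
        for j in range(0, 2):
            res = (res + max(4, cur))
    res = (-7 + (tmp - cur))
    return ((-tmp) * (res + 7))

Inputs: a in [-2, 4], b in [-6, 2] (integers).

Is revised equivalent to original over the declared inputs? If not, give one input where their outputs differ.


These are not equivalent — on a=-2, b=-6 the outputs split (4 vs -20160).
original: tmp becomes -2; next cur becomes -4; next ((9 * tmp) == (-cur)) evaluates to false; next a becomes -8; next res becomes 0; next at k=-1:; next res becomes -13; next at j=0:; next res becomes -9; next at j=1:; next res becomes -5; next at k=0:; next res becomes -18; next at j=0:; next res becomes -14; next at j=1:; next res becomes -10; next res becomes -5; next final value 4
revised: tmp becomes -2; next cur becomes -4; next ((9 * tmp) != (-cur)) evaluates to true; next tmp becomes -144; next res becomes 0; next at k=-1:; next res becomes -7; next at j=0:; next res becomes -3; next at j=1:; next res becomes 1; next at k=0:; next res becomes -6; next at j=0:; next res becomes -2; next at j=1:; next res becomes 2; next res becomes -147; next final value -20160
verdict: not equivalent; witness: a=-2, b=-6


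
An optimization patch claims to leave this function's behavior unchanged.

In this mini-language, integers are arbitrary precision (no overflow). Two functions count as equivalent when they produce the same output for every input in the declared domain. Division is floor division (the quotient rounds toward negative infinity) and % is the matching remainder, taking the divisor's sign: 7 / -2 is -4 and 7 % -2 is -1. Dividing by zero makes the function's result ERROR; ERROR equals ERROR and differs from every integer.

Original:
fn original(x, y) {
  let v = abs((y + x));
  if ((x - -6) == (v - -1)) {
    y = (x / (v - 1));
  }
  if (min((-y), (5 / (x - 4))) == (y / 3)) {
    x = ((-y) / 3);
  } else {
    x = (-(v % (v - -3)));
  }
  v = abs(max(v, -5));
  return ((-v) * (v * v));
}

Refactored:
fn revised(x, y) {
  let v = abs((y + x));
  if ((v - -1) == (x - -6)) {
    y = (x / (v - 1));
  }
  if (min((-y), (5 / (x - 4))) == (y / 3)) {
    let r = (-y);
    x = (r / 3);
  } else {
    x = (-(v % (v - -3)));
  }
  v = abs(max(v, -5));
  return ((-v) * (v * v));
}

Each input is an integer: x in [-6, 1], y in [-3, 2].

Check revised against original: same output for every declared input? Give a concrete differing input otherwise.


Side by side, the visible changes include: statement counts differ; and local variable names differ.
Tracing x=-3, y=0: original: v := 3 | ((x - -6) == (v - -1)): false | (min((-y), (5 / (x - 4))) == (y / 3)): false | x := -3 | v := 3 | result -27 | revised: v := 3 | ((v - -1) == (x - -6)): false | (min((-y), (5 / (x - 4))) == (y / 3)): false | x := -3 | v := 3 | result -27 — matching result -27.
Sweeping the whole domain (48 inputs) finds no disagreement.
verdict: equivalent


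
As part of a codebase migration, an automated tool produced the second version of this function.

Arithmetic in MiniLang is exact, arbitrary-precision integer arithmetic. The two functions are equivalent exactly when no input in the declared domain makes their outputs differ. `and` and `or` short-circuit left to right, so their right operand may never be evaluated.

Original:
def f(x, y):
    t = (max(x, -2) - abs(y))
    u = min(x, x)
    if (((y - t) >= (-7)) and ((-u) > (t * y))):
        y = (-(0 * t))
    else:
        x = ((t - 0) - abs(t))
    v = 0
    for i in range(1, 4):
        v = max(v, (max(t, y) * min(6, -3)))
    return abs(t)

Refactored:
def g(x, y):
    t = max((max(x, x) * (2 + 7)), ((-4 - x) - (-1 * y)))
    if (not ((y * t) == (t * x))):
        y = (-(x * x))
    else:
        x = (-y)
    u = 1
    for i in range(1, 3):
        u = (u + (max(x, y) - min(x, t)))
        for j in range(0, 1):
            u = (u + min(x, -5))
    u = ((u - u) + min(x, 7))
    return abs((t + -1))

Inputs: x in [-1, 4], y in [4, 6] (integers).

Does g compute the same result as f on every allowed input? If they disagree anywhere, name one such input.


Evaluate both at x=-1, y=4.
f: t becomes -5; next u becomes -1; next (((y - t) >= (-7)) and ((-u) > (t * y))) evaluates to true; next y becomes 0; next v becomes 0; next at i=1:; next v becomes 0; next at i=2:; next v becomes 0; next at i=3:; next v becomes 0; next final value 5
g: t becomes 1; next (not ((y * t) == (t * x))) evaluates to true; next y becomes -1; next u becomes 1; next at i=1:; next u becomes 1; next at j=0:; next u becomes -4; next at i=2:; next u becomes -4; next at j=0:; next u becomes -9; next u becomes -1; next final value 0
5 against 0: the behavior changed.
verdict: not equivalent; witness: x=-1, y=4


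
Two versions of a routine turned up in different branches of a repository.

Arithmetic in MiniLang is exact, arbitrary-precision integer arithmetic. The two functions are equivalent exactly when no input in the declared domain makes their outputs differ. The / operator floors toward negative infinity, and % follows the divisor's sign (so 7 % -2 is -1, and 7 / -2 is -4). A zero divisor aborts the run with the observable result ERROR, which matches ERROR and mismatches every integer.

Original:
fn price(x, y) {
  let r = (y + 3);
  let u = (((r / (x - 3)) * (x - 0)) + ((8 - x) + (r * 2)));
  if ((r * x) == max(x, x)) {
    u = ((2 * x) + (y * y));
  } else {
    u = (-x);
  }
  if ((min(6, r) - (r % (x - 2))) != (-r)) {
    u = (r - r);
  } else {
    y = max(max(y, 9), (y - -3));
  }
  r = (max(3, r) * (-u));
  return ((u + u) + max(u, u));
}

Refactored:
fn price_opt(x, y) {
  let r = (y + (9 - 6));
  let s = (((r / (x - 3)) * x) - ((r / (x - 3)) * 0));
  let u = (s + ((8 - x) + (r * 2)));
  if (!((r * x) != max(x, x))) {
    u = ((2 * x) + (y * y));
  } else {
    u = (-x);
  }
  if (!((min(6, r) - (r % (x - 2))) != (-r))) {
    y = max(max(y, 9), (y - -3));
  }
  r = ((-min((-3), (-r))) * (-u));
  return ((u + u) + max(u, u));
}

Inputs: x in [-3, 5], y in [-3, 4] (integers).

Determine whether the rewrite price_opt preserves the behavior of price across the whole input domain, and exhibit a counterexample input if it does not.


There is a counterexample at x=-3, y=-2: 0 on one side, -6 on the other.
price: r := 1 | u := 16 | ((r * x) == max(x, x)): true | u := -2 | ((min(6, r) - (r % (x - 2))) != (-r)): true | u := 0 | r := 0 | result 0
price_opt: r := 1 | s := 3 | u := 16 | (!((r * x) != max(x, x))): true | u := -2 | (!((min(6, r) - (r % (x - 2))) != (-r))): false | r := 6 | result -6
verdict: not equivalent; witness: x=-3, y=-2
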